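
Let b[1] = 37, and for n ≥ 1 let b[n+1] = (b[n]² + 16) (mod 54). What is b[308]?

35

Computing terms: b[1] = 37,  b[2] = 35,  b[3] = 53,  b[4] = 17,  b[5] = 35.
Since b[5] = b[2] = 35, the sequence is eventually periodic: after a pre-period of length 1 it cycles with period 3.
For n ≥ 2, b[n] depends only on (n - 2) mod 3. (308 - 2) mod 3 = 0, so b[308] = b[2] = 35.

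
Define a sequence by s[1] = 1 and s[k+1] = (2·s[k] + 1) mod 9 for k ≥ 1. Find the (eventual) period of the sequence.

6

Computing terms: s[1] = 1, s[2] = 3, s[3] = 7, s[4] = 6, s[5] = 4, s[6] = 0, s[7] = 1.
The sequence repeats with period 6.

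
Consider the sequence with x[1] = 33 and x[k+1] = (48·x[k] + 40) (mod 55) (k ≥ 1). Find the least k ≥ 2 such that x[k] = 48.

9

x[1] = 33; x[2] = 29; x[3] = 2; x[4] = 26; x[5] = 23; x[6] = 44; x[7] = 7; x[8] = 46; x[9] = 48; x[10] = 34; x[11] = 22; x[12] = 51; x[13] = 13; x[14] = 4; x[15] = 12; x[16] = 11; x[17] = 18; x[18] = 24; x[19] = 37; x[20] = 1; x[21] = 33.
Since x[21] = x[1] = 33, the sequence is periodic with period 20.
The value 48 first appears (with k ≥ 2) at x[9].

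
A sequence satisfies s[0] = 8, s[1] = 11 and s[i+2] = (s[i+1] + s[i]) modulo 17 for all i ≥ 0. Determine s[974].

2

s[0] = 8; s[1] = 11; s[2] = 2; s[3] = 13; s[4] = 15; s[5] = 11; s[6] = 9; s[7] = 3; s[8] = 12; s[9] = 15; s[10] = 10; s[11] = 8; s[12] = 1; s[13] = 9; s[14] = 10; s[15] = 2; s[16] = 12; s[17] = 14; s[18] = 9; s[19] = 6; s[20] = 15; s[21] = 4; s[22] = 2; s[23] = 6; s[24] = 8; s[25] = 14; s[26] = 5; s[27] = 2; s[28] = 7; s[29] = 9; s[30] = 16; s[31] = 8; s[32] = 7; s[33] = 15; s[34] = 5; s[35] = 3; s[36] = 8; s[37] = 11.
Since (s[36], s[37]) = (s[0], s[1]) = (8, 11) (two consecutive terms determine the rest), the sequence is periodic with period 36.
(974 - 0) mod 36 = 2, so s[974] = s[2] = 2.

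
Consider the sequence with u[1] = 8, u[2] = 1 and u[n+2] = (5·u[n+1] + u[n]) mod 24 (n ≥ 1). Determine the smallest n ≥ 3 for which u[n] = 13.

3

We have u[1] = 8, u[2] = 1, u[3] = 13, u[4] = 18, u[5] = 7, u[6] = 5, u[7] = 8, u[8] = 21, u[9] = 17, u[10] = 10, u[11] = 19, u[12] = 9, u[13] = 16, u[14] = 17, u[15] = 5, u[16] = 18, u[17] = 23, u[18] = 13, u[19] = 16, u[20] = 21, u[21] = 1, u[22] = 2, u[23] = 11, u[24] = 9, u[25] = 8, u[26] = 1.
Since (u[25], u[26]) = (u[1], u[2]) = (8, 1) (two consecutive terms determine the rest), the sequence is periodic with period 24.
The value 13 first appears (with n ≥ 3) at u[3].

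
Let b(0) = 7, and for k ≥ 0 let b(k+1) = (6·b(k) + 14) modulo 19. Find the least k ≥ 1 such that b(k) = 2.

b(0) = 7, b(1) = 18, b(2) = 8, b(3) = 5, b(4) = 6, b(5) = 12, b(6) = 10, b(7) = 17, b(8) = 2, b(9) = 7.
The sequence repeats with period 9.
The value 2 first appears (with k ≥ 1) at b(8).

8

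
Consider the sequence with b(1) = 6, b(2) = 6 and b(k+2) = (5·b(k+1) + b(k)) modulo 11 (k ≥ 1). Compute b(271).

9

Computing terms: b(1) = 6; b(2) = 6; b(3) = 3; b(4) = 10; b(5) = 9; b(6) = 0; b(7) = 9; b(8) = 1; b(9) = 3; b(10) = 5; b(11) = 6; b(12) = 2; b(13) = 5; b(14) = 5; b(15) = 8; b(16) = 1; b(17) = 2; b(18) = 0; b(19) = 2; b(20) = 10; b(21) = 8; b(22) = 6; b(23) = 5; b(24) = 9; b(25) = 6; b(26) = 6.
The sequence repeats with period 24.
So b(271) = b(1 + ((271-1) mod 24)) = b(7) = 9.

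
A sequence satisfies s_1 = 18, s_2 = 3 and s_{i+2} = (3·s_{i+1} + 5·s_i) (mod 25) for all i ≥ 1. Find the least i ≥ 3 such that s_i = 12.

s_1 = 18,  s_2 = 3,  s_3 = 24,  s_4 = 12,  s_5 = 6,  s_6 = 3,  s_7 = 14,  s_8 = 7,  s_9 = 16,  s_{10} = 8,  s_{11} = 4,  s_{12} = 2,  s_{13} = 1,  s_{14} = 13,  s_{15} = 19,  s_{16} = 22,  s_{17} = 11,  s_{18} = 18,  s_{19} = 9,  s_{20} = 17,  s_{21} = 21,  s_{22} = 23,  s_{23} = 24,  s_{24} = 12.
Since (s_{23}, s_{24}) = (s_3, s_4) = (24, 12) (two consecutive terms determine the rest), the sequence is eventually periodic: after a pre-period of length 2 it cycles with period 20.
The value 12 first appears (with i ≥ 3) at s_4.

4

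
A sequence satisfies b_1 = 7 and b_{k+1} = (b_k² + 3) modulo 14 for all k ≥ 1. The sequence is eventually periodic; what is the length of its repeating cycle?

Computing terms: b_1 = 7,  b_2 = 10,  b_3 = 5,  b_4 = 0,  b_5 = 3,  b_6 = 12,  b_7 = 7.
The sequence repeats with period 6.

6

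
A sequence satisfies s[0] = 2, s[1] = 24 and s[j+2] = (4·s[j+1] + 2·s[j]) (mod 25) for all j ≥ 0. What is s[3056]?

Listing terms: s[0] = 2; s[1] = 24; s[2] = 0; s[3] = 23; s[4] = 17; s[5] = 14; s[6] = 15; s[7] = 13; s[8] = 7; s[9] = 4; s[10] = 5; s[11] = 3; s[12] = 22; s[13] = 19; s[14] = 20; s[15] = 18; s[16] = 12; s[17] = 9; s[18] = 10; s[19] = 8; s[20] = 2; s[21] = 24.
The sequence repeats with period 20.
So s[3056] = s[0 + ((3056-0) mod 20)] = s[16] = 12.

12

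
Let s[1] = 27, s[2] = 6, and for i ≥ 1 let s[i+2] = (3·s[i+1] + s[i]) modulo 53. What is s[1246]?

Listing terms: s[1] = 27, s[2] = 6, s[3] = 45, s[4] = 35, s[5] = 44, s[6] = 8, s[7] = 15, s[8] = 0, s[9] = 15, s[10] = 45, s[11] = 44, s[12] = 18, s[13] = 45, s[14] = 47, s[15] = 27, s[16] = 22, s[17] = 40, s[18] = 36, s[19] = 42, s[20] = 3, s[21] = 51, s[22] = 50, s[23] = 42, s[24] = 17, s[25] = 40, s[26] = 31, s[27] = 27, s[28] = 6.
Since (s[27], s[28]) = (s[1], s[2]) = (27, 6) (two consecutive terms determine the rest), the sequence is periodic with period 26.
(1246 - 1) mod 26 = 23, so s[1246] = s[24] = 17.

17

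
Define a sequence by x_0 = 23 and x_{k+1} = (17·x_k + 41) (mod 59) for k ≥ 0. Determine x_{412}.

Computing terms: x_0 = 23,  x_1 = 19,  x_2 = 10,  x_3 = 34,  x_4 = 29,  x_5 = 3,  x_6 = 33,  x_7 = 12,  x_8 = 9,  x_9 = 17,  x_{10} = 35,  x_{11} = 46,  x_{12} = 56,  x_{13} = 49,  x_{14} = 48,  x_{15} = 31,  x_{16} = 37,  x_{17} = 21,  x_{18} = 44,  x_{19} = 22,  x_{20} = 2,  x_{21} = 16,  x_{22} = 18,  x_{23} = 52,  x_{24} = 40,  x_{25} = 13,  x_{26} = 26,  x_{27} = 11,  x_{28} = 51,  x_{29} = 23.
The sequence repeats with period 29.
So x_{412} = x_{0 + ((412-0) mod 29)} = x_6 = 33.

33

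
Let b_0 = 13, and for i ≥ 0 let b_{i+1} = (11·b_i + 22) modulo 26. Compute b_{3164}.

15

b_0 = 13, b_1 = 9, b_2 = 17, b_3 = 1, b_4 = 7, b_5 = 21, b_6 = 19, b_7 = 23, b_8 = 15, b_9 = 5, b_{10} = 25, b_{11} = 11, b_{12} = 13.
The sequence repeats with period 12.
(3164 - 0) mod 12 = 8, so b_{3164} = b_8 = 15.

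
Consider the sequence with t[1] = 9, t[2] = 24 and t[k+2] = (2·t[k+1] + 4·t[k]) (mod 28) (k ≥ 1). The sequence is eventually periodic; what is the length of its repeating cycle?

48

We have t[1] = 9; t[2] = 24; t[3] = 0; t[4] = 12; t[5] = 24; t[6] = 12; t[7] = 8; t[8] = 8; t[9] = 20; t[10] = 16; t[11] = 0; t[12] = 8; t[13] = 16; t[14] = 8; t[15] = 24; t[16] = 24; t[17] = 4; t[18] = 20; t[19] = 0; t[20] = 24; t[21] = 20; t[22] = 24; t[23] = 16; t[24] = 16; t[25] = 12; t[26] = 4; t[27] = 0; t[28] = 16; t[29] = 4; t[30] = 16; t[31] = 20; t[32] = 20; t[33] = 8; t[34] = 12; t[35] = 0; t[36] = 20; t[37] = 12; t[38] = 20; t[39] = 4; t[40] = 4; t[41] = 24; t[42] = 8; t[43] = 0; t[44] = 4; t[45] = 8; t[46] = 4; t[47] = 12; t[48] = 12; t[49] = 16; t[50] = 24; t[51] = 0.
Since (t[50], t[51]) = (t[2], t[3]) = (24, 0) (two consecutive terms determine the rest), the sequence is eventually periodic: after a pre-period of length 1 it cycles with period 48.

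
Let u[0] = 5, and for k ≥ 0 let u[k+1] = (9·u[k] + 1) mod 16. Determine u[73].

u[0] = 5, u[1] = 14, u[2] = 15, u[3] = 8, u[4] = 9, u[5] = 2, u[6] = 3, u[7] = 12, u[8] = 13, u[9] = 6, u[10] = 7, u[11] = 0, u[12] = 1, u[13] = 10, u[14] = 11, u[15] = 4, u[16] = 5.
Since u[16] = u[0] = 5, the sequence is periodic with period 16.
(73 - 0) mod 16 = 9, so u[73] = u[9] = 6.

6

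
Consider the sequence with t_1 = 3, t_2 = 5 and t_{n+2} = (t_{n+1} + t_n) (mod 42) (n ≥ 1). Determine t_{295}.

13

Listing terms: t_1 = 3, t_2 = 5, t_3 = 8, t_4 = 13, t_5 = 21, t_6 = 34, t_7 = 13, t_8 = 5, t_9 = 18, t_{10} = 23, t_{11} = 41, t_{12} = 22, t_{13} = 21, t_{14} = 1, t_{15} = 22, t_{16} = 23, t_{17} = 3, t_{18} = 26, t_{19} = 29, t_{20} = 13, t_{21} = 0, t_{22} = 13, t_{23} = 13, t_{24} = 26, t_{25} = 39, t_{26} = 23, t_{27} = 20, t_{28} = 1, t_{29} = 21, t_{30} = 22, t_{31} = 1, t_{32} = 23, t_{33} = 24, t_{34} = 5, t_{35} = 29, t_{36} = 34, t_{37} = 21, t_{38} = 13, t_{39} = 34, t_{40} = 5, t_{41} = 39, t_{42} = 2, t_{43} = 41, t_{44} = 1, t_{45} = 0, t_{46} = 1, t_{47} = 1, t_{48} = 2, t_{49} = 3, t_{50} = 5.
The sequence repeats with period 48.
So t_{295} = t_{1 + ((295-1) mod 48)} = t_7 = 13.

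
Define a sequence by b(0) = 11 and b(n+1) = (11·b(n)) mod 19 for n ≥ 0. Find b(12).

We have b(0) = 11,  b(1) = 7,  b(2) = 1,  b(3) = 11.
Since b(3) = b(0) = 11, the sequence is periodic with period 3.
(12 - 0) mod 3 = 0, so b(12) = b(0) = 11.

11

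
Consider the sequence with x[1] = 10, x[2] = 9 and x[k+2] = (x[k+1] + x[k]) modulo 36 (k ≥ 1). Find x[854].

We have x[1] = 10, x[2] = 9, x[3] = 19, x[4] = 28, x[5] = 11, x[6] = 3, x[7] = 14, x[8] = 17, x[9] = 31, x[10] = 12, x[11] = 7, x[12] = 19, x[13] = 26, x[14] = 9, x[15] = 35, x[16] = 8, x[17] = 7, x[18] = 15, x[19] = 22, x[20] = 1, x[21] = 23, x[22] = 24, x[23] = 11, x[24] = 35, x[25] = 10, x[26] = 9.
The sequence repeats with period 24.
(854 - 1) mod 24 = 13, so x[854] = x[14] = 9.

9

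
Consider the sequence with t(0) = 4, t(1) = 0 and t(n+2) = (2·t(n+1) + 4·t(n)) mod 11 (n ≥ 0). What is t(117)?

t(0) = 4,  t(1) = 0,  t(2) = 5,  t(3) = 10,  t(4) = 7,  t(5) = 10,  t(6) = 4,  t(7) = 4,  t(8) = 2,  t(9) = 9,  t(10) = 4,  t(11) = 0.
The sequence repeats with period 10.
So t(117) = t(0 + ((117-0) mod 10)) = t(7) = 4.

4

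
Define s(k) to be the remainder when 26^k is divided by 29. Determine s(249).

15

s(0) = 1, s(1) = 26, s(2) = 9, s(3) = 2, s(4) = 23, s(5) = 18, s(6) = 4, s(7) = 17, s(8) = 7, s(9) = 8, s(10) = 5, s(11) = 14, s(12) = 16, s(13) = 10, s(14) = 28, s(15) = 3, s(16) = 20, s(17) = 27, s(18) = 6, s(19) = 11, s(20) = 25, s(21) = 12, s(22) = 22, s(23) = 21, s(24) = 24, s(25) = 15, s(26) = 13, s(27) = 19, s(28) = 1.
Since s(28) = s(0) = 1, the sequence is periodic with period 28.
So s(249) = s(0 + ((249-0) mod 28)) = s(25) = 15.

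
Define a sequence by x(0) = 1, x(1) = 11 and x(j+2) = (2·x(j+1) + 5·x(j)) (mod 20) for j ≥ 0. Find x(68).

13

We have x(0) = 1; x(1) = 11; x(2) = 7; x(3) = 9; x(4) = 13; x(5) = 11; x(6) = 7.
Since (x(5), x(6)) = (x(1), x(2)) = (11, 7) (two consecutive terms determine the rest), the sequence is eventually periodic: after a pre-period of length 1 it cycles with period 4.
For j ≥ 1, x(j) depends only on (j - 1) mod 4. (68 - 1) mod 4 = 3, so x(68) = x(4) = 13.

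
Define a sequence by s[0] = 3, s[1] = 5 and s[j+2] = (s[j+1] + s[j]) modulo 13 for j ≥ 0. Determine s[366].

Computing terms: s[0] = 3, s[1] = 5, s[2] = 8, s[3] = 0, s[4] = 8, s[5] = 8, s[6] = 3, s[7] = 11, s[8] = 1, s[9] = 12, s[10] = 0, s[11] = 12, s[12] = 12, s[13] = 11, s[14] = 10, s[15] = 8, s[16] = 5, s[17] = 0, s[18] = 5, s[19] = 5, s[20] = 10, s[21] = 2, s[22] = 12, s[23] = 1, s[24] = 0, s[25] = 1, s[26] = 1, s[27] = 2, s[28] = 3, s[29] = 5.
Since (s[28], s[29]) = (s[0], s[1]) = (3, 5) (two consecutive terms determine the rest), the sequence is periodic with period 28.
So s[366] = s[0 + ((366-0) mod 28)] = s[2] = 8.

8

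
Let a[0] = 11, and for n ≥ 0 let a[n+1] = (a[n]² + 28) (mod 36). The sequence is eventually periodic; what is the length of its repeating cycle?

3

We have a[0] = 11; a[1] = 5; a[2] = 17; a[3] = 29; a[4] = 5.
Since a[4] = a[1] = 5, the sequence is eventually periodic: after a pre-period of length 1 it cycles with period 3.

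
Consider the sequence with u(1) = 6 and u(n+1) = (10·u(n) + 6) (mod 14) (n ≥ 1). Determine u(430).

2

Computing terms: u(1) = 6, u(2) = 10, u(3) = 8, u(4) = 2, u(5) = 12, u(6) = 0, u(7) = 6.
Since u(7) = u(1) = 6, the sequence is periodic with period 6.
So u(430) = u(1 + ((430-1) mod 6)) = u(4) = 2.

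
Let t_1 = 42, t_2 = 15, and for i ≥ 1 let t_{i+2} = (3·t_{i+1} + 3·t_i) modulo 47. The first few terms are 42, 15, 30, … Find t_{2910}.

Computing terms: t_1 = 42, t_2 = 15, t_3 = 30, t_4 = 41, t_5 = 25, t_6 = 10, t_7 = 11, t_8 = 16, t_9 = 34, t_{10} = 9, t_{11} = 35, t_{12} = 38, t_{13} = 31, t_{14} = 19, t_{15} = 9, t_{16} = 37, t_{17} = 44, t_{18} = 8, t_{19} = 15, t_{20} = 22, t_{21} = 17, t_{22} = 23, t_{23} = 26, t_{24} = 6, t_{25} = 2, t_{26} = 24, t_{27} = 31, t_{28} = 24, t_{29} = 24, t_{30} = 3, t_{31} = 34, t_{32} = 17, t_{33} = 12, t_{34} = 40, t_{35} = 15, t_{36} = 24, t_{37} = 23, t_{38} = 0, t_{39} = 22, t_{40} = 19, t_{41} = 29, t_{42} = 3, t_{43} = 2, t_{44} = 15, t_{45} = 4, t_{46} = 10, t_{47} = 42, t_{48} = 15.
The sequence repeats with period 46.
(2910 - 1) mod 46 = 11, so t_{2910} = t_{12} = 38.

38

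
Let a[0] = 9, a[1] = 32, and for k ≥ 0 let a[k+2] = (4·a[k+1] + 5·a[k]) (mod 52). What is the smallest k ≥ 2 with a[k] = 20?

3

Computing terms: a[0] = 9; a[1] = 32; a[2] = 17; a[3] = 20; a[4] = 9; a[5] = 32.
The sequence repeats with period 4.
The value 20 first appears (with k ≥ 2) at a[3].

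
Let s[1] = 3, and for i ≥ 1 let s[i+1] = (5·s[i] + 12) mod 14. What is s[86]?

13

Computing terms: s[1] = 3; s[2] = 13; s[3] = 7; s[4] = 5; s[5] = 9; s[6] = 1; s[7] = 3.
Since s[7] = s[1] = 3, the sequence is periodic with period 6.
(86 - 1) mod 6 = 1, so s[86] = s[2] = 13.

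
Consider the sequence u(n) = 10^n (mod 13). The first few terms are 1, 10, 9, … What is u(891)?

u(0) = 1,  u(1) = 10,  u(2) = 9,  u(3) = 12,  u(4) = 3,  u(5) = 4,  u(6) = 1.
Since u(6) = u(0) = 1, the sequence is periodic with period 6.
So u(891) = u(0 + ((891-0) mod 6)) = u(3) = 12.

12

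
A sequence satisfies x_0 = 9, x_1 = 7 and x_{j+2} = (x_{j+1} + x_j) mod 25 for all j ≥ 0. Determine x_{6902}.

Computing terms: x_0 = 9,  x_1 = 7,  x_2 = 16,  x_3 = 23,  x_4 = 14,  x_5 = 12,  x_6 = 1,  x_7 = 13,  x_8 = 14,  x_9 = 2,  x_{10} = 16,  x_{11} = 18,  x_{12} = 9,  x_{13} = 2,  x_{14} = 11,  x_{15} = 13,  x_{16} = 24,  x_{17} = 12,  x_{18} = 11,  x_{19} = 23,  x_{20} = 9,  x_{21} = 7.
Since (x_{20}, x_{21}) = (x_0, x_1) = (9, 7) (two consecutive terms determine the rest), the sequence is periodic with period 20.
(6902 - 0) mod 20 = 2, so x_{6902} = x_2 = 16.

16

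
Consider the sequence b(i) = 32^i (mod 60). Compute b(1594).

Listing terms: b(1) = 32; b(2) = 4; b(3) = 8; b(4) = 16; b(5) = 32.
The sequence repeats with period 4.
(1594 - 1) mod 4 = 1, so b(1594) = b(2) = 4.

4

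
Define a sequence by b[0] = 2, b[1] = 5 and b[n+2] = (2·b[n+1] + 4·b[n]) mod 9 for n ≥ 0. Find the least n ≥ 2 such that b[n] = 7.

5

b[0] = 2; b[1] = 5; b[2] = 0; b[3] = 2; b[4] = 4; b[5] = 7; b[6] = 3; b[7] = 7; b[8] = 8; b[9] = 8; b[10] = 3; b[11] = 2; b[12] = 7; b[13] = 4; b[14] = 0; b[15] = 7; b[16] = 5; b[17] = 2; b[18] = 6; b[19] = 2; b[20] = 1; b[21] = 1; b[22] = 6; b[23] = 7; b[24] = 2; b[25] = 5.
The sequence repeats with period 24.
The value 7 first appears (with n ≥ 2) at b[5].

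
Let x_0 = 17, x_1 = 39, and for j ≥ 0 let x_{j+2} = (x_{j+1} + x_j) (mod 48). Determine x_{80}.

x_0 = 17,  x_1 = 39,  x_2 = 8,  x_3 = 47,  x_4 = 7,  x_5 = 6,  x_6 = 13,  x_7 = 19,  x_8 = 32,  x_9 = 3,  x_{10} = 35,  x_{11} = 38,  x_{12} = 25,  x_{13} = 15,  x_{14} = 40,  x_{15} = 7,  x_{16} = 47,  x_{17} = 6,  x_{18} = 5,  x_{19} = 11,  x_{20} = 16,  x_{21} = 27,  x_{22} = 43,  x_{23} = 22,  x_{24} = 17,  x_{25} = 39.
The sequence repeats with period 24.
(80 - 0) mod 24 = 8, so x_{80} = x_8 = 32.

32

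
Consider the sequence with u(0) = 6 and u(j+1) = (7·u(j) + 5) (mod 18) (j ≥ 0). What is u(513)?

We have u(0) = 6,  u(1) = 11,  u(2) = 10,  u(3) = 3,  u(4) = 8,  u(5) = 7,  u(6) = 0,  u(7) = 5,  u(8) = 4,  u(9) = 15,  u(10) = 2,  u(11) = 1,  u(12) = 12,  u(13) = 17,  u(14) = 16,  u(15) = 9,  u(16) = 14,  u(17) = 13,  u(18) = 6.
Since u(18) = u(0) = 6, the sequence is periodic with period 18.
(513 - 0) mod 18 = 9, so u(513) = u(9) = 15.

15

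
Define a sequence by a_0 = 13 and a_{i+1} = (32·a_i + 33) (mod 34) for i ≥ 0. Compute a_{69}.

Computing terms: a_0 = 13; a_1 = 7; a_2 = 19; a_3 = 29; a_4 = 9; a_5 = 15; a_6 = 3; a_7 = 27; a_8 = 13.
The sequence repeats with period 8.
So a_{69} = a_{0 + ((69-0) mod 8)} = a_5 = 15.

15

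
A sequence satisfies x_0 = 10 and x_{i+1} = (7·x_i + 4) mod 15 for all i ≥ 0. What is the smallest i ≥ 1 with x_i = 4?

9

x_0 = 10, x_1 = 14, x_2 = 12, x_3 = 13, x_4 = 5, x_5 = 9, x_6 = 7, x_7 = 8, x_8 = 0, x_9 = 4, x_{10} = 2, x_{11} = 3, x_{12} = 10.
Since x_{12} = x_0 = 10, the sequence is periodic with period 12.
The value 4 first appears (with i ≥ 1) at x_9.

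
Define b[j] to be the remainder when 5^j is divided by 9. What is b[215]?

Computing terms: b[0] = 1, b[1] = 5, b[2] = 7, b[3] = 8, b[4] = 4, b[5] = 2, b[6] = 1.
Since b[6] = b[0] = 1, the sequence is periodic with period 6.
(215 - 0) mod 6 = 5, so b[215] = b[5] = 2.

2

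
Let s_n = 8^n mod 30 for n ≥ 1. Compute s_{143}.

Computing terms: s_1 = 8, s_2 = 4, s_3 = 2, s_4 = 16, s_5 = 8.
The sequence repeats with period 4.
(143 - 1) mod 4 = 2, so s_{143} = s_3 = 2.

2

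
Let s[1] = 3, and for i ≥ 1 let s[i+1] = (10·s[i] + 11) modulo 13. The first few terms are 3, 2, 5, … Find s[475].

3

s[1] = 3, s[2] = 2, s[3] = 5, s[4] = 9, s[5] = 10, s[6] = 7, s[7] = 3.
Since s[7] = s[1] = 3, the sequence is periodic with period 6.
So s[475] = s[1 + ((475-1) mod 6)] = s[1] = 3.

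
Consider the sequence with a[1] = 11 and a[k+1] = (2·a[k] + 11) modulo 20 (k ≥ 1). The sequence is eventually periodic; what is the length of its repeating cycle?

Listing terms: a[1] = 11,  a[2] = 13,  a[3] = 17,  a[4] = 5,  a[5] = 1,  a[6] = 13.
Since a[6] = a[2] = 13, the sequence is eventually periodic: after a pre-period of length 1 it cycles with period 4.

4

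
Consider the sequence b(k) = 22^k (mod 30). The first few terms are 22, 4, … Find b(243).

Listing terms: b(1) = 22; b(2) = 4; b(3) = 28; b(4) = 16; b(5) = 22.
Since b(5) = b(1) = 22, the sequence is periodic with period 4.
(243 - 1) mod 4 = 2, so b(243) = b(3) = 28.

28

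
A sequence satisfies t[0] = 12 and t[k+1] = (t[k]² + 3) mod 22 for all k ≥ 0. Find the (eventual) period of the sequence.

We have t[0] = 12,  t[1] = 15,  t[2] = 8,  t[3] = 1,  t[4] = 4,  t[5] = 19,  t[6] = 12.
The sequence repeats with period 6.

6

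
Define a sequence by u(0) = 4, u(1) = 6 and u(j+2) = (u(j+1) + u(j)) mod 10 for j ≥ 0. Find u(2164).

6

We have u(0) = 4,  u(1) = 6,  u(2) = 0,  u(3) = 6,  u(4) = 6,  u(5) = 2,  u(6) = 8,  u(7) = 0,  u(8) = 8,  u(9) = 8,  u(10) = 6,  u(11) = 4,  u(12) = 0,  u(13) = 4,  u(14) = 4,  u(15) = 8,  u(16) = 2,  u(17) = 0,  u(18) = 2,  u(19) = 2,  u(20) = 4,  u(21) = 6.
Since (u(20), u(21)) = (u(0), u(1)) = (4, 6) (two consecutive terms determine the rest), the sequence is periodic with period 20.
(2164 - 0) mod 20 = 4, so u(2164) = u(4) = 6.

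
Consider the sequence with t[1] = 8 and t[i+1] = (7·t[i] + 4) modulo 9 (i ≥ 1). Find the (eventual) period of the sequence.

9

Listing terms: t[1] = 8; t[2] = 6; t[3] = 1; t[4] = 2; t[5] = 0; t[6] = 4; t[7] = 5; t[8] = 3; t[9] = 7; t[10] = 8.
The sequence repeats with period 9.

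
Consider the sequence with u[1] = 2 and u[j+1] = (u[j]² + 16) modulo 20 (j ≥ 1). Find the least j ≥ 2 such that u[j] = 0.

Listing terms: u[1] = 2,  u[2] = 0,  u[3] = 16,  u[4] = 12,  u[5] = 0.
Since u[5] = u[2] = 0, the sequence is eventually periodic: after a pre-period of length 1 it cycles with period 3.
The value 0 first appears (with j ≥ 2) at u[2].

2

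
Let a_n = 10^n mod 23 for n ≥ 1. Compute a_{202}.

18

Listing terms: a_1 = 10; a_2 = 8; a_3 = 11; a_4 = 18; a_5 = 19; a_6 = 6; a_7 = 14; a_8 = 2; a_9 = 20; a_{10} = 16; a_{11} = 22; a_{12} = 13; a_{13} = 15; a_{14} = 12; a_{15} = 5; a_{16} = 4; a_{17} = 17; a_{18} = 9; a_{19} = 21; a_{20} = 3; a_{21} = 7; a_{22} = 1; a_{23} = 10.
Since a_{23} = a_1 = 10, the sequence is periodic with period 22.
(202 - 1) mod 22 = 3, so a_{202} = a_4 = 18.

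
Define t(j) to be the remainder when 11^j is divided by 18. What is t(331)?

Computing terms: t(0) = 1; t(1) = 11; t(2) = 13; t(3) = 17; t(4) = 7; t(5) = 5; t(6) = 1.
Since t(6) = t(0) = 1, the sequence is periodic with period 6.
So t(331) = t(0 + ((331-0) mod 6)) = t(1) = 11.

11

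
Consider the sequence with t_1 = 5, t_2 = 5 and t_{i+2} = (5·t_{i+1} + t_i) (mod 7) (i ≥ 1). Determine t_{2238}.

Listing terms: t_1 = 5; t_2 = 5; t_3 = 2; t_4 = 1; t_5 = 0; t_6 = 1; t_7 = 5; t_8 = 5.
The sequence repeats with period 6.
So t_{2238} = t_{1 + ((2238-1) mod 6)} = t_6 = 1.

1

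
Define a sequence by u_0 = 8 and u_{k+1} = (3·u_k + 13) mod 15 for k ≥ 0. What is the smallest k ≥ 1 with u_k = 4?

2

We have u_0 = 8; u_1 = 7; u_2 = 4; u_3 = 10; u_4 = 13; u_5 = 7.
Since u_5 = u_1 = 7, the sequence is eventually periodic: after a pre-period of length 1 it cycles with period 4.
The value 4 first appears (with k ≥ 1) at u_2.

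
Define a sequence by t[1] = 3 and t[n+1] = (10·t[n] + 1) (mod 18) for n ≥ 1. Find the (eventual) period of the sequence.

9

t[1] = 3,  t[2] = 13,  t[3] = 5,  t[4] = 15,  t[5] = 7,  t[6] = 17,  t[7] = 9,  t[8] = 1,  t[9] = 11,  t[10] = 3.
The sequence repeats with period 9.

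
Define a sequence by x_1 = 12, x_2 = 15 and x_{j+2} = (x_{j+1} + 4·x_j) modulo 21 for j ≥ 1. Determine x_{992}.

Listing terms: x_1 = 12, x_2 = 15, x_3 = 0, x_4 = 18, x_5 = 18, x_6 = 6, x_7 = 15, x_8 = 18, x_9 = 15, x_{10} = 3, x_{11} = 0, x_{12} = 12, x_{13} = 12, x_{14} = 18, x_{15} = 3, x_{16} = 12, x_{17} = 3, x_{18} = 9, x_{19} = 0, x_{20} = 15, x_{21} = 15, x_{22} = 12, x_{23} = 9, x_{24} = 15, x_{25} = 9, x_{26} = 6, x_{27} = 0, x_{28} = 3, x_{29} = 3, x_{30} = 15, x_{31} = 6, x_{32} = 3, x_{33} = 6, x_{34} = 18, x_{35} = 0, x_{36} = 9, x_{37} = 9, x_{38} = 3, x_{39} = 18, x_{40} = 9, x_{41} = 18, x_{42} = 12, x_{43} = 0, x_{44} = 6, x_{45} = 6, x_{46} = 9, x_{47} = 12, x_{48} = 6, x_{49} = 12, x_{50} = 15.
Since (x_{49}, x_{50}) = (x_1, x_2) = (12, 15) (two consecutive terms determine the rest), the sequence is periodic with period 48.
So x_{992} = x_{1 + ((992-1) mod 48)} = x_{32} = 3.

3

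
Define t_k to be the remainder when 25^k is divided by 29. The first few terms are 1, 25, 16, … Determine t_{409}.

Listing terms: t_0 = 1, t_1 = 25, t_2 = 16, t_3 = 23, t_4 = 24, t_5 = 20, t_6 = 7, t_7 = 1.
The sequence repeats with period 7.
So t_{409} = t_{0 + ((409-0) mod 7)} = t_3 = 23.

23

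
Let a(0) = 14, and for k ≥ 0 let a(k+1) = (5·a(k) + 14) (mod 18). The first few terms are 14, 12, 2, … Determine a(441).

6

We have a(0) = 14; a(1) = 12; a(2) = 2; a(3) = 6; a(4) = 8; a(5) = 0; a(6) = 14.
The sequence repeats with period 6.
So a(441) = a(0 + ((441-0) mod 6)) = a(3) = 6.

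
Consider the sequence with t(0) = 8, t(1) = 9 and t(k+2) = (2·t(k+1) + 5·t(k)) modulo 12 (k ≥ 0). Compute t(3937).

9

Listing terms: t(0) = 8; t(1) = 9; t(2) = 10; t(3) = 5; t(4) = 0; t(5) = 1; t(6) = 2; t(7) = 9; t(8) = 4; t(9) = 5; t(10) = 6; t(11) = 1; t(12) = 8; t(13) = 9.
Since (t(12), t(13)) = (t(0), t(1)) = (8, 9) (two consecutive terms determine the rest), the sequence is periodic with period 12.
So t(3937) = t(0 + ((3937-0) mod 12)) = t(1) = 9.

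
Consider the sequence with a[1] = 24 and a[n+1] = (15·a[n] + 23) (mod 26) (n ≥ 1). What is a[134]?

Computing terms: a[1] = 24, a[2] = 19, a[3] = 22, a[4] = 15, a[5] = 14, a[6] = 25, a[7] = 8, a[8] = 13, a[9] = 10, a[10] = 17, a[11] = 18, a[12] = 7, a[13] = 24.
The sequence repeats with period 12.
So a[134] = a[1 + ((134-1) mod 12)] = a[2] = 19.

19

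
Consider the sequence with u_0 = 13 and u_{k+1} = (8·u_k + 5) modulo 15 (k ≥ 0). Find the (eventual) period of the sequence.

4

Listing terms: u_0 = 13, u_1 = 4, u_2 = 7, u_3 = 1, u_4 = 13.
The sequence repeats with period 4.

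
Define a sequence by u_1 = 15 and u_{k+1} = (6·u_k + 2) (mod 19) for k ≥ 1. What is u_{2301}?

12

Computing terms: u_1 = 15, u_2 = 16, u_3 = 3, u_4 = 1, u_5 = 8, u_6 = 12, u_7 = 17, u_8 = 9, u_9 = 18, u_{10} = 15.
Since u_{10} = u_1 = 15, the sequence is periodic with period 9.
(2301 - 1) mod 9 = 5, so u_{2301} = u_6 = 12.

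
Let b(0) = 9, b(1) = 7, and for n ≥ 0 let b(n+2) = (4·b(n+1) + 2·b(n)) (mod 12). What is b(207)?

Computing terms: b(0) = 9,  b(1) = 7,  b(2) = 10,  b(3) = 6,  b(4) = 8,  b(5) = 8,  b(6) = 0,  b(7) = 4,  b(8) = 4,  b(9) = 0,  b(10) = 8,  b(11) = 8.
Since (b(10), b(11)) = (b(4), b(5)) = (8, 8) (two consecutive terms determine the rest), the sequence is eventually periodic: after a pre-period of length 4 it cycles with period 6.
For n ≥ 4, b(n) depends only on (n - 4) mod 6. (207 - 4) mod 6 = 5, so b(207) = b(9) = 0.

0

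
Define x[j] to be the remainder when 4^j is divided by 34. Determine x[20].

18

Computing terms: x[0] = 1; x[1] = 4; x[2] = 16; x[3] = 30; x[4] = 18; x[5] = 4.
Since x[5] = x[1] = 4, the sequence is eventually periodic: after a pre-period of length 1 it cycles with period 4.
For j ≥ 1, x[j] depends only on (j - 1) mod 4. (20 - 1) mod 4 = 3, so x[20] = x[4] = 18.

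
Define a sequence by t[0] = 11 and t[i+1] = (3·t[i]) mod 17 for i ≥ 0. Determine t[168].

6

Computing terms: t[0] = 11; t[1] = 16; t[2] = 14; t[3] = 8; t[4] = 7; t[5] = 4; t[6] = 12; t[7] = 2; t[8] = 6; t[9] = 1; t[10] = 3; t[11] = 9; t[12] = 10; t[13] = 13; t[14] = 5; t[15] = 15; t[16] = 11.
The sequence repeats with period 16.
So t[168] = t[0 + ((168-0) mod 16)] = t[8] = 6.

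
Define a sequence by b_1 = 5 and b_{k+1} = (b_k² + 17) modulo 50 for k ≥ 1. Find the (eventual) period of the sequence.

8

Listing terms: b_1 = 5,  b_2 = 42,  b_3 = 31,  b_4 = 28,  b_5 = 1,  b_6 = 18,  b_7 = 41,  b_8 = 48,  b_9 = 21,  b_{10} = 8,  b_{11} = 31.
Since b_{11} = b_3 = 31, the sequence is eventually periodic: after a pre-period of length 2 it cycles with period 8.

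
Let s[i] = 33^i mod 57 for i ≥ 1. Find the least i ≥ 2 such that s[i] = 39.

Computing terms: s[1] = 33; s[2] = 6; s[3] = 27; s[4] = 36; s[5] = 48; s[6] = 45; s[7] = 3; s[8] = 42; s[9] = 18; s[10] = 24; s[11] = 51; s[12] = 30; s[13] = 21; s[14] = 9; s[15] = 12; s[16] = 54; s[17] = 15; s[18] = 39; s[19] = 33.
The sequence repeats with period 18.
The value 39 first appears (with i ≥ 2) at s[18].

18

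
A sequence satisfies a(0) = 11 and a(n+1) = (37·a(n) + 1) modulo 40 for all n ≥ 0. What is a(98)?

17

a(0) = 11, a(1) = 8, a(2) = 17, a(3) = 30, a(4) = 31, a(5) = 28, a(6) = 37, a(7) = 10, a(8) = 11.
Since a(8) = a(0) = 11, the sequence is periodic with period 8.
So a(98) = a(0 + ((98-0) mod 8)) = a(2) = 17.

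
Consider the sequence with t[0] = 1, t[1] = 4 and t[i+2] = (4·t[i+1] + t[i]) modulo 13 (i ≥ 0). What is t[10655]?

t[0] = 1, t[1] = 4, t[2] = 4, t[3] = 7, t[4] = 6, t[5] = 5, t[6] = 0, t[7] = 5, t[8] = 7, t[9] = 7, t[10] = 9, t[11] = 4, t[12] = 12, t[13] = 0, t[14] = 12, t[15] = 9, t[16] = 9, t[17] = 6, t[18] = 7, t[19] = 8, t[20] = 0, t[21] = 8, t[22] = 6, t[23] = 6, t[24] = 4, t[25] = 9, t[26] = 1, t[27] = 0, t[28] = 1, t[29] = 4.
The sequence repeats with period 28.
(10655 - 0) mod 28 = 15, so t[10655] = t[15] = 9.

9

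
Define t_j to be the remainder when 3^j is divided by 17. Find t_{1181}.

12

t_0 = 1; t_1 = 3; t_2 = 9; t_3 = 10; t_4 = 13; t_5 = 5; t_6 = 15; t_7 = 11; t_8 = 16; t_9 = 14; t_{10} = 8; t_{11} = 7; t_{12} = 4; t_{13} = 12; t_{14} = 2; t_{15} = 6; t_{16} = 1.
Since t_{16} = t_0 = 1, the sequence is periodic with period 16.
So t_{1181} = t_{0 + ((1181-0) mod 16)} = t_{13} = 12.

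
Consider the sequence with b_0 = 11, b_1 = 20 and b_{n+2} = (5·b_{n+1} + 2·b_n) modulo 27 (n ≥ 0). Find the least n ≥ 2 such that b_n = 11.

4

We have b_0 = 11,  b_1 = 20,  b_2 = 14,  b_3 = 2,  b_4 = 11,  b_5 = 5,  b_6 = 20,  b_7 = 2,  b_8 = 23,  b_9 = 11,  b_{10} = 20.
The sequence repeats with period 9.
The value 11 first appears (with n ≥ 2) at b_4.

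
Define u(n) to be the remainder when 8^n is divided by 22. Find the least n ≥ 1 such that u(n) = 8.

1

u(0) = 1,  u(1) = 8,  u(2) = 20,  u(3) = 6,  u(4) = 4,  u(5) = 10,  u(6) = 14,  u(7) = 2,  u(8) = 16,  u(9) = 18,  u(10) = 12,  u(11) = 8.
Since u(11) = u(1) = 8, the sequence is eventually periodic: after a pre-period of length 1 it cycles with period 10.
The value 8 first appears (with n ≥ 1) at u(1).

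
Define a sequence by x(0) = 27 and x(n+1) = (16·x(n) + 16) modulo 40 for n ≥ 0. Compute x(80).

Computing terms: x(0) = 27,  x(1) = 8,  x(2) = 24,  x(3) = 0,  x(4) = 16,  x(5) = 32,  x(6) = 8.
Since x(6) = x(1) = 8, the sequence is eventually periodic: after a pre-period of length 1 it cycles with period 5.
For n ≥ 1, x(n) depends only on (n - 1) mod 5. (80 - 1) mod 5 = 4, so x(80) = x(5) = 32.

32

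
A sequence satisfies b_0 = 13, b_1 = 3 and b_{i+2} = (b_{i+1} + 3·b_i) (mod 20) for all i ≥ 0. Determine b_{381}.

3

Listing terms: b_0 = 13; b_1 = 3; b_2 = 2; b_3 = 11; b_4 = 17; b_5 = 10; b_6 = 1; b_7 = 11; b_8 = 14; b_9 = 7; b_{10} = 9; b_{11} = 10; b_{12} = 17; b_{13} = 7; b_{14} = 18; b_{15} = 19; b_{16} = 13; b_{17} = 10; b_{18} = 9; b_{19} = 19; b_{20} = 6; b_{21} = 3; b_{22} = 1; b_{23} = 10; b_{24} = 13; b_{25} = 3.
Since (b_{24}, b_{25}) = (b_0, b_1) = (13, 3) (two consecutive terms determine the rest), the sequence is periodic with period 24.
(381 - 0) mod 24 = 21, so b_{381} = b_{21} = 3.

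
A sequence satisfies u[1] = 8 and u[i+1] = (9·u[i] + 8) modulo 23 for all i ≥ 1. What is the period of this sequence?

u[1] = 8; u[2] = 11; u[3] = 15; u[4] = 5; u[5] = 7; u[6] = 2; u[7] = 3; u[8] = 12; u[9] = 1; u[10] = 17; u[11] = 0; u[12] = 8.
The sequence repeats with period 11.

11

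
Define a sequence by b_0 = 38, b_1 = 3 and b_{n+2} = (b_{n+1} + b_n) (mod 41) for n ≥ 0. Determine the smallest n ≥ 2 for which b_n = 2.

Listing terms: b_0 = 38, b_1 = 3, b_2 = 0, b_3 = 3, b_4 = 3, b_5 = 6, b_6 = 9, b_7 = 15, b_8 = 24, b_9 = 39, b_{10} = 22, b_{11} = 20, b_{12} = 1, b_{13} = 21, b_{14} = 22, b_{15} = 2, b_{16} = 24, b_{17} = 26, b_{18} = 9, b_{19} = 35, b_{20} = 3, b_{21} = 38, b_{22} = 0, b_{23} = 38, b_{24} = 38, b_{25} = 35, b_{26} = 32, b_{27} = 26, b_{28} = 17, b_{29} = 2, b_{30} = 19, b_{31} = 21, b_{32} = 40, b_{33} = 20, b_{34} = 19, b_{35} = 39, b_{36} = 17, b_{37} = 15, b_{38} = 32, b_{39} = 6, b_{40} = 38, b_{41} = 3.
Since (b_{40}, b_{41}) = (b_0, b_1) = (38, 3) (two consecutive terms determine the rest), the sequence is periodic with period 40.
The value 2 first appears (with n ≥ 2) at b_{15}.

15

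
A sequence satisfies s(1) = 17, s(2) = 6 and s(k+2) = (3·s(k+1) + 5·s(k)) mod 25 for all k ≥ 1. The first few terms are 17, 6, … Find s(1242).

We have s(1) = 17; s(2) = 6; s(3) = 3; s(4) = 14; s(5) = 7; s(6) = 16; s(7) = 8; s(8) = 4; s(9) = 2; s(10) = 1; s(11) = 13; s(12) = 19; s(13) = 22; s(14) = 11; s(15) = 18; s(16) = 9; s(17) = 17; s(18) = 21; s(19) = 23; s(20) = 24; s(21) = 12; s(22) = 6; s(23) = 3.
Since (s(22), s(23)) = (s(2), s(3)) = (6, 3) (two consecutive terms determine the rest), the sequence is eventually periodic: after a pre-period of length 1 it cycles with period 20.
For k ≥ 2, s(k) depends only on (k - 2) mod 20. (1242 - 2) mod 20 = 0, so s(1242) = s(2) = 6.

6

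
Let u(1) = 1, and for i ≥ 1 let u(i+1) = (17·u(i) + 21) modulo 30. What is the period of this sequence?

Computing terms: u(1) = 1,  u(2) = 8,  u(3) = 7,  u(4) = 20,  u(5) = 1.
The sequence repeats with period 4.

4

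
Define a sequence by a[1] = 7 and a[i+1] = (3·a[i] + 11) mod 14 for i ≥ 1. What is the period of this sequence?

Listing terms: a[1] = 7,  a[2] = 4,  a[3] = 9,  a[4] = 10,  a[5] = 13,  a[6] = 8,  a[7] = 7.
The sequence repeats with period 6.

6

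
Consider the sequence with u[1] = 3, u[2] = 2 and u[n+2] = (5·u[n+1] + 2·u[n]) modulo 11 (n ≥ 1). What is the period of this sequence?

10

Computing terms: u[1] = 3,  u[2] = 2,  u[3] = 5,  u[4] = 7,  u[5] = 1,  u[6] = 8,  u[7] = 9,  u[8] = 6,  u[9] = 4,  u[10] = 10,  u[11] = 3,  u[12] = 2.
The sequence repeats with period 10.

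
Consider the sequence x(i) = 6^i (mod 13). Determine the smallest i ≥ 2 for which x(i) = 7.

7

x(1) = 6, x(2) = 10, x(3) = 8, x(4) = 9, x(5) = 2, x(6) = 12, x(7) = 7, x(8) = 3, x(9) = 5, x(10) = 4, x(11) = 11, x(12) = 1, x(13) = 6.
The sequence repeats with period 12.
The value 7 first appears (with i ≥ 2) at x(7).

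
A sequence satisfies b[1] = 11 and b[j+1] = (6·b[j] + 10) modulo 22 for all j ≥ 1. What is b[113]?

Computing terms: b[1] = 11, b[2] = 10, b[3] = 4, b[4] = 12, b[5] = 16, b[6] = 18, b[7] = 8, b[8] = 14, b[9] = 6, b[10] = 2, b[11] = 0, b[12] = 10.
Since b[12] = b[2] = 10, the sequence is eventually periodic: after a pre-period of length 1 it cycles with period 10.
For j ≥ 2, b[j] depends only on (j - 2) mod 10. (113 - 2) mod 10 = 1, so b[113] = b[3] = 4.

4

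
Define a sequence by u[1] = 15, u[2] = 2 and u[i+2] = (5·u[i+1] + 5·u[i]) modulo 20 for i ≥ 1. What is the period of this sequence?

u[1] = 15; u[2] = 2; u[3] = 5; u[4] = 15; u[5] = 0; u[6] = 15; u[7] = 15; u[8] = 10; u[9] = 5; u[10] = 15.
Since (u[9], u[10]) = (u[3], u[4]) = (5, 15) (two consecutive terms determine the rest), the sequence is eventually periodic: after a pre-period of length 2 it cycles with period 6.

6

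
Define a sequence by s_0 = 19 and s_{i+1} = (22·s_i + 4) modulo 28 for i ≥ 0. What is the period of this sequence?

Computing terms: s_0 = 19; s_1 = 2; s_2 = 20; s_3 = 24; s_4 = 0; s_5 = 4; s_6 = 8; s_7 = 12; s_8 = 16; s_9 = 20.
Since s_9 = s_2 = 20, the sequence is eventually periodic: after a pre-period of length 2 it cycles with period 7.

7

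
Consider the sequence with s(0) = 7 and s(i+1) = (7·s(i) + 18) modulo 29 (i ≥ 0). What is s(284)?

s(0) = 7, s(1) = 9, s(2) = 23, s(3) = 5, s(4) = 24, s(5) = 12, s(6) = 15, s(7) = 7.
Since s(7) = s(0) = 7, the sequence is periodic with period 7.
(284 - 0) mod 7 = 4, so s(284) = s(4) = 24.

24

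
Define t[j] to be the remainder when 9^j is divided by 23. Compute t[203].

8

Computing terms: t[1] = 9, t[2] = 12, t[3] = 16, t[4] = 6, t[5] = 8, t[6] = 3, t[7] = 4, t[8] = 13, t[9] = 2, t[10] = 18, t[11] = 1, t[12] = 9.
Since t[12] = t[1] = 9, the sequence is periodic with period 11.
(203 - 1) mod 11 = 4, so t[203] = t[5] = 8.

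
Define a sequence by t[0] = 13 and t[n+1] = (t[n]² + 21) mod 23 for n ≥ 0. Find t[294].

Computing terms: t[0] = 13; t[1] = 6; t[2] = 11; t[3] = 4; t[4] = 14; t[5] = 10; t[6] = 6.
Since t[6] = t[1] = 6, the sequence is eventually periodic: after a pre-period of length 1 it cycles with period 5.
For n ≥ 1, t[n] depends only on (n - 1) mod 5. (294 - 1) mod 5 = 3, so t[294] = t[4] = 14.

14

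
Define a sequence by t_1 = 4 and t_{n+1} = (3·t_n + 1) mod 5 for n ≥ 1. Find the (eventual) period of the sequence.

4

Computing terms: t_1 = 4; t_2 = 3; t_3 = 0; t_4 = 1; t_5 = 4.
Since t_5 = t_1 = 4, the sequence is periodic with period 4.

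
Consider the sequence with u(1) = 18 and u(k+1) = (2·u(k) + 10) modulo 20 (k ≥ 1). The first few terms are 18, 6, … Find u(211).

2

Listing terms: u(1) = 18; u(2) = 6; u(3) = 2; u(4) = 14; u(5) = 18.
The sequence repeats with period 4.
(211 - 1) mod 4 = 2, so u(211) = u(3) = 2.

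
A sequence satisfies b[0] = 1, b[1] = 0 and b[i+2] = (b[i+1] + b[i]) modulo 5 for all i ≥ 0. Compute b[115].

Listing terms: b[0] = 1,  b[1] = 0,  b[2] = 1,  b[3] = 1,  b[4] = 2,  b[5] = 3,  b[6] = 0,  b[7] = 3,  b[8] = 3,  b[9] = 1,  b[10] = 4,  b[11] = 0,  b[12] = 4,  b[13] = 4,  b[14] = 3,  b[15] = 2,  b[16] = 0,  b[17] = 2,  b[18] = 2,  b[19] = 4,  b[20] = 1,  b[21] = 0.
Since (b[20], b[21]) = (b[0], b[1]) = (1, 0) (two consecutive terms determine the rest), the sequence is periodic with period 20.
So b[115] = b[0 + ((115-0) mod 20)] = b[15] = 2.

2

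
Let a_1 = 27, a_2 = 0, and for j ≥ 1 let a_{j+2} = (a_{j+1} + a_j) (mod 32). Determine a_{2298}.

Computing terms: a_1 = 27, a_2 = 0, a_3 = 27, a_4 = 27, a_5 = 22, a_6 = 17, a_7 = 7, a_8 = 24, a_9 = 31, a_{10} = 23, a_{11} = 22, a_{12} = 13, a_{13} = 3, a_{14} = 16, a_{15} = 19, a_{16} = 3, a_{17} = 22, a_{18} = 25, a_{19} = 15, a_{20} = 8, a_{21} = 23, a_{22} = 31, a_{23} = 22, a_{24} = 21, a_{25} = 11, a_{26} = 0, a_{27} = 11, a_{28} = 11, a_{29} = 22, a_{30} = 1, a_{31} = 23, a_{32} = 24, a_{33} = 15, a_{34} = 7, a_{35} = 22, a_{36} = 29, a_{37} = 19, a_{38} = 16, a_{39} = 3, a_{40} = 19, a_{41} = 22, a_{42} = 9, a_{43} = 31, a_{44} = 8, a_{45} = 7, a_{46} = 15, a_{47} = 22, a_{48} = 5, a_{49} = 27, a_{50} = 0.
The sequence repeats with period 48.
(2298 - 1) mod 48 = 41, so a_{2298} = a_{42} = 9.

9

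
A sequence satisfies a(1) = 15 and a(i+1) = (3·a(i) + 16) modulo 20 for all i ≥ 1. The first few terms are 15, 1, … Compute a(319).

19

We have a(1) = 15,  a(2) = 1,  a(3) = 19,  a(4) = 13,  a(5) = 15.
Since a(5) = a(1) = 15, the sequence is periodic with period 4.
(319 - 1) mod 4 = 2, so a(319) = a(3) = 19.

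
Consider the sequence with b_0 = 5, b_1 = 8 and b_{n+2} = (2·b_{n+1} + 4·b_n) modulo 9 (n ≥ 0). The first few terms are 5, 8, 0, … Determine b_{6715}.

5

b_0 = 5,  b_1 = 8,  b_2 = 0,  b_3 = 5,  b_4 = 1,  b_5 = 4,  b_6 = 3,  b_7 = 4,  b_8 = 2,  b_9 = 2,  b_{10} = 3,  b_{11} = 5,  b_{12} = 4,  b_{13} = 1,  b_{14} = 0,  b_{15} = 4,  b_{16} = 8,  b_{17} = 5,  b_{18} = 6,  b_{19} = 5,  b_{20} = 7,  b_{21} = 7,  b_{22} = 6,  b_{23} = 4,  b_{24} = 5,  b_{25} = 8.
The sequence repeats with period 24.
So b_{6715} = b_{0 + ((6715-0) mod 24)} = b_{19} = 5.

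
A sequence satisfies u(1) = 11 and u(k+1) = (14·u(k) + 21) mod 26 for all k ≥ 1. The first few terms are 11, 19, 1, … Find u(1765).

Computing terms: u(1) = 11; u(2) = 19; u(3) = 1; u(4) = 9; u(5) = 17; u(6) = 25; u(7) = 7; u(8) = 15; u(9) = 23; u(10) = 5; u(11) = 13; u(12) = 21; u(13) = 3; u(14) = 11.
The sequence repeats with period 13.
So u(1765) = u(1 + ((1765-1) mod 13)) = u(10) = 5.

5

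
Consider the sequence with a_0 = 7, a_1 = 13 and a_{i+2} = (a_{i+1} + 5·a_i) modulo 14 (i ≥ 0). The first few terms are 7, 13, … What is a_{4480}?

a_0 = 7, a_1 = 13, a_2 = 6, a_3 = 1, a_4 = 3, a_5 = 8, a_6 = 9, a_7 = 7, a_8 = 10, a_9 = 3, a_{10} = 11, a_{11} = 12, a_{12} = 11, a_{13} = 1, a_{14} = 0, a_{15} = 5, a_{16} = 5, a_{17} = 2, a_{18} = 13, a_{19} = 9, a_{20} = 4, a_{21} = 7, a_{22} = 13.
Since (a_{21}, a_{22}) = (a_0, a_1) = (7, 13) (two consecutive terms determine the rest), the sequence is periodic with period 21.
(4480 - 0) mod 21 = 7, so a_{4480} = a_7 = 7.

7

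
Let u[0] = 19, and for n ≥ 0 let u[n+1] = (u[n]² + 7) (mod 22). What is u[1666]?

u[0] = 19, u[1] = 16, u[2] = 21, u[3] = 8, u[4] = 5, u[5] = 10, u[6] = 19.
Since u[6] = u[0] = 19, the sequence is periodic with period 6.
(1666 - 0) mod 6 = 4, so u[1666] = u[4] = 5.

5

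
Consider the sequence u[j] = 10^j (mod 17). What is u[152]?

16

Listing terms: u[1] = 10; u[2] = 15; u[3] = 14; u[4] = 4; u[5] = 6; u[6] = 9; u[7] = 5; u[8] = 16; u[9] = 7; u[10] = 2; u[11] = 3; u[12] = 13; u[13] = 11; u[14] = 8; u[15] = 12; u[16] = 1; u[17] = 10.
The sequence repeats with period 16.
(152 - 1) mod 16 = 7, so u[152] = u[8] = 16.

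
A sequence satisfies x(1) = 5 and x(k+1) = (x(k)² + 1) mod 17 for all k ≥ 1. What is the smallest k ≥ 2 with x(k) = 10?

4

We have x(1) = 5,  x(2) = 9,  x(3) = 14,  x(4) = 10,  x(5) = 16,  x(6) = 2,  x(7) = 5.
The sequence repeats with period 6.
The value 10 first appears (with k ≥ 2) at x(4).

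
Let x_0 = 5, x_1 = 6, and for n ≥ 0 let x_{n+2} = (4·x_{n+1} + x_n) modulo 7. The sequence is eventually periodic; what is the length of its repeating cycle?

16

We have x_0 = 5; x_1 = 6; x_2 = 1; x_3 = 3; x_4 = 6; x_5 = 6; x_6 = 2; x_7 = 0; x_8 = 2; x_9 = 1; x_{10} = 6; x_{11} = 4; x_{12} = 1; x_{13} = 1; x_{14} = 5; x_{15} = 0; x_{16} = 5; x_{17} = 6.
The sequence repeats with period 16.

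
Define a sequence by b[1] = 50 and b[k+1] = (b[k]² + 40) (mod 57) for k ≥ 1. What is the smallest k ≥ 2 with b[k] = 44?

5

We have b[1] = 50; b[2] = 32; b[3] = 38; b[4] = 2; b[5] = 44; b[6] = 38.
Since b[6] = b[3] = 38, the sequence is eventually periodic: after a pre-period of length 2 it cycles with period 3.
The value 44 first appears (with k ≥ 2) at b[5].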